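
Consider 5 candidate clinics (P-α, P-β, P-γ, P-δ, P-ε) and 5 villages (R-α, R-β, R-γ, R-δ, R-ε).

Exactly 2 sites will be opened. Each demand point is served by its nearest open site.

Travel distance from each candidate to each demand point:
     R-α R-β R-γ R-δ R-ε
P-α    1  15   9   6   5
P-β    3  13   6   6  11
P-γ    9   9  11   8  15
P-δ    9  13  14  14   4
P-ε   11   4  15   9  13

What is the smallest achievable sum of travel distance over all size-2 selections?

Open {P-α, P-ε}.
  R-α→P-α 1, R-β→P-ε 4, R-γ→P-α 9, R-δ→P-α 6, R-ε→P-α 5  ⇒ total 25.
Compare {P-α, P-γ}: total 30.
Compare {P-β, P-ε}: total 30.
No size-2 selection does better; minimum is 25.

25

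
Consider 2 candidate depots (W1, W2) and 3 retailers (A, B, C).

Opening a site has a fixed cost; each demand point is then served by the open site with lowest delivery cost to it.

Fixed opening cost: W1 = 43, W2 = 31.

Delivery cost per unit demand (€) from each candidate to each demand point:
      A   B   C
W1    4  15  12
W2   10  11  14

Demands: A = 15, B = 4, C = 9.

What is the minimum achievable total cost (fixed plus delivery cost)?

Open {W1}: assign each demand point to its cheapest open site.
  A→W1 15×4=60, B→W1 4×15=60, C→W1 9×12=108
  delivery cost 228, fixed 43 → total 271.
Compare {W1, W2}: delivery cost 212 + fixed 74 = 286.
Compare {W2}: delivery cost 320 + fixed 31 = 351.

271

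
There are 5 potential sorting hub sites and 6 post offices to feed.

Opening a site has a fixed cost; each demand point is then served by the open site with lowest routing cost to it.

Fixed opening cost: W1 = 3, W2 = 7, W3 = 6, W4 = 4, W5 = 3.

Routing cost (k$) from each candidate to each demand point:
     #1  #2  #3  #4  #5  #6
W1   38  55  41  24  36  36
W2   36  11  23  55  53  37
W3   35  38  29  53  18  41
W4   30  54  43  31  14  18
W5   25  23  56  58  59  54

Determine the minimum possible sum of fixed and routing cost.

Open {W1, W2, W4, W5}: assign each demand point to its cheapest open site.
  #1→W5 25, #2→W2 11, #3→W2 23, #4→W1 24, #5→W4 14, #6→W4 18
  routing cost 115, fixed 17 → total 132.
Compare {W1, W2, W4}: routing cost 120 + fixed 14 = 134.
Compare {W2, W4, W5}: routing cost 122 + fixed 14 = 136.
Compare {W2, W4}: routing cost 127 + fixed 11 = 138.
All other subsets cost ≥ 134. Minimum total cost: 132.

132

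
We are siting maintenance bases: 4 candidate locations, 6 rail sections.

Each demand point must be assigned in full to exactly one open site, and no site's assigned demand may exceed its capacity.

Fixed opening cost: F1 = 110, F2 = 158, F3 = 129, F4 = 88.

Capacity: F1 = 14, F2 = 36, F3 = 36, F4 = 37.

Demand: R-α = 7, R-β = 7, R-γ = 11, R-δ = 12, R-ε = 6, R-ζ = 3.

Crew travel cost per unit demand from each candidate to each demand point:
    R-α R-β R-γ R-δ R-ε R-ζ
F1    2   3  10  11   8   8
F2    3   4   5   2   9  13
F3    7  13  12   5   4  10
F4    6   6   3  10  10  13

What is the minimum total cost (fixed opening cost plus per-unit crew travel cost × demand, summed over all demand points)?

Open {F2, F4}; cheapest assignment that respects the capacities:
  F2 (cap 36, load 35): R-α, R-β, R-δ, R-ε, R-ζ — cost 7×3 + 7×4 + 12×2 + 6×9 + 3×13 = 166
  F4 (cap 37, load 11): R-γ — cost 11×3 = 33
  Shipping 199, fixed 246 → total 445.
  Any other capacity-feasible assignment to {F2, F4} ships for at least 199.
Compare {F3, F4}: its best feasible assignment gives total 448.
Compare {F1, F2}: its best feasible assignment gives total 467.
Every other set of open sites that can feasibly serve all demand totals ≥ 448 even under its best assignment. Minimum: 445.

445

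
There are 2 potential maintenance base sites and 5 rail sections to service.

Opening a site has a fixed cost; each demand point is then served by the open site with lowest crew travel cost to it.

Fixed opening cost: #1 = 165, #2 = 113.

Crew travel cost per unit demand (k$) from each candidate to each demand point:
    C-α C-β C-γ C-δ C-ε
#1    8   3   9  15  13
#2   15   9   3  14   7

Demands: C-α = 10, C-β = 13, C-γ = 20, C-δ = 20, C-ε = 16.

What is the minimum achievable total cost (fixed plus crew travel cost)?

832

Open {#2}: assign each demand point to its cheapest open site.
  C-α→#2 10×15=150, C-β→#2 13×9=117, C-γ→#2 20×3=60, C-δ→#2 20×14=280, C-ε→#2 16×7=112
  crew travel cost 719, fixed 113 → total 832.
Compare {#1, #2}: crew travel cost 571 + fixed 278 = 849.
Compare {#1}: crew travel cost 807 + fixed 165 = 972.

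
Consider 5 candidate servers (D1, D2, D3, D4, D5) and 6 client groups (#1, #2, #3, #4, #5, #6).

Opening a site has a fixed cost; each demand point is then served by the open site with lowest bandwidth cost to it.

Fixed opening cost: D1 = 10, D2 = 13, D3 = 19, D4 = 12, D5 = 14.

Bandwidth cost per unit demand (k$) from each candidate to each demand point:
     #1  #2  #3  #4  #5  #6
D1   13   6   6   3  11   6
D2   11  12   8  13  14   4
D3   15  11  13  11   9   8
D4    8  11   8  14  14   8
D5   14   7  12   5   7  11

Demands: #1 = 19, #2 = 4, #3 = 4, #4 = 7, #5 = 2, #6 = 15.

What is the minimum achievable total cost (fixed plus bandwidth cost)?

Open {D1, D2, D4}: assign each demand point to its cheapest open site.
  #1→D4 19×8=152, #2→D1 4×6=24, #3→D1 4×6=24, #4→D1 7×3=21, #5→D1 2×11=22, #6→D2 15×4=60
  bandwidth cost 303, fixed 35 → total 338.
Compare {D1, D2, D4, D5}: bandwidth cost 295 + fixed 49 = 344.
Compare {D1, D2, D3, D4}: bandwidth cost 299 + fixed 54 = 353.
Compare {D1, D4}: bandwidth cost 333 + fixed 22 = 355.
All other subsets cost ≥ 344. Minimum total cost: 338.

338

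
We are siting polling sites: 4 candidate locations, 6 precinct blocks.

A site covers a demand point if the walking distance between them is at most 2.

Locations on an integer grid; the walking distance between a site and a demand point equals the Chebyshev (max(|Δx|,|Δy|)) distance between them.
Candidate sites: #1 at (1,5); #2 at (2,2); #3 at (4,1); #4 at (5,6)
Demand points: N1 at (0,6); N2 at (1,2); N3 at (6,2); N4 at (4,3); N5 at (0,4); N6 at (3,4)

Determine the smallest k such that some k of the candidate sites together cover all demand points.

3

Coverage sets (demand points within 2 of each site):
  #1: {N1, N5, N6}
  #2: {N2, N4, N5, N6}
  #3: {N3, N4}
  #4: {N6}
No 2 sites suffice: every size-2 union leaves at least one demand point uncovered.
But {#1, #2, #3} covers everything, so the minimum is 3.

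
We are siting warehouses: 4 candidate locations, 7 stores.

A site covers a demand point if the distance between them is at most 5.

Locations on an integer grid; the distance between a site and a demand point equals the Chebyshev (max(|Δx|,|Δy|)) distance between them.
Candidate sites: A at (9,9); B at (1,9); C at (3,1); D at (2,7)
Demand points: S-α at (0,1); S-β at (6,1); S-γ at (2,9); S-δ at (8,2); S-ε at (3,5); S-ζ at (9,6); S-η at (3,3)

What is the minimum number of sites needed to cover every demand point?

Coverage sets (demand points within 5 of each site):
  A: {S-ζ}
  B: {S-γ, S-ε}
  C: {S-α, S-β, S-δ, S-ε, S-η}
  D: {S-γ, S-ε, S-η}
No 2 sites suffice: every size-2 union leaves at least one demand point uncovered.
But {A, B, C} covers everything, so the minimum is 3.

3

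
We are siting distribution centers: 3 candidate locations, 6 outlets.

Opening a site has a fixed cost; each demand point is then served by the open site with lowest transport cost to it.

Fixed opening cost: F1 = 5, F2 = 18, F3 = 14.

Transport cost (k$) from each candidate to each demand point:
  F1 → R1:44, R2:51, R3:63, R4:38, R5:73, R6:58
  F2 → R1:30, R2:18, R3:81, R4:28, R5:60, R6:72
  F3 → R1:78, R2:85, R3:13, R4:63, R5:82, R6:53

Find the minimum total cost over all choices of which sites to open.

Open {F2, F3}: assign each demand point to its cheapest open site.
  R1→F2 30, R2→F2 18, R3→F3 13, R4→F2 28, R5→F2 60, R6→F3 53
  transport cost 202, fixed 32 → total 234.
Compare {F1, F2, F3}: transport cost 202 + fixed 37 = 239.
Compare {F1, F2}: transport cost 257 + fixed 23 = 280.
Compare {F1, F3}: transport cost 272 + fixed 19 = 291.
All other subsets cost ≥ 239. Minimum total cost: 234.

234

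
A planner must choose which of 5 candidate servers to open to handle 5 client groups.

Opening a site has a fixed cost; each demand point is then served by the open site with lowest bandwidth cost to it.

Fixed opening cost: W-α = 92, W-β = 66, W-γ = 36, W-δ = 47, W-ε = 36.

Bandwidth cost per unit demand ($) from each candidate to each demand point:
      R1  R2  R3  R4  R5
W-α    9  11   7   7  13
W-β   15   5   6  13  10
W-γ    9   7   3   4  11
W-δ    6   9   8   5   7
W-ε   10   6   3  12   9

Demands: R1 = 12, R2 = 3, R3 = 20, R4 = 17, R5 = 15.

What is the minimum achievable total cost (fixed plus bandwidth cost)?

409

Open {W-γ, W-δ}: assign each demand point to its cheapest open site.
  R1→W-δ 12×6=72, R2→W-γ 3×7=21, R3→W-γ 20×3=60, R4→W-γ 17×4=68, R5→W-δ 15×7=105
  bandwidth cost 326, fixed 83 → total 409.
Compare {W-δ, W-ε}: bandwidth cost 340 + fixed 83 = 423.
Compare {W-γ, W-δ, W-ε}: bandwidth cost 323 + fixed 119 = 442.
Compare {W-γ}: bandwidth cost 422 + fixed 36 = 458.
All other subsets cost ≥ 423. Minimum total cost: 409.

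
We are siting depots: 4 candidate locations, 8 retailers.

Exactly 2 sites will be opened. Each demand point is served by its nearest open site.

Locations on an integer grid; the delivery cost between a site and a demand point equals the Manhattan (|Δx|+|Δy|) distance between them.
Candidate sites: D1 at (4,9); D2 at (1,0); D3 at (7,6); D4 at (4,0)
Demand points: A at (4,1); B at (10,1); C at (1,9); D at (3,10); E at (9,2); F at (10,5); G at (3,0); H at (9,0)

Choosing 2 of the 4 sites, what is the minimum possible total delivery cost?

Open {D1, D4}.
  A→D4 1, B→D4 7, C→D1 3, D→D1 2, E→D4 7, F→D1 10, G→D4 1, H→D4 5  ⇒ total 36.
Compare {D3, D4}: total 41.
Compare {D1, D2}: total 49.
No size-2 selection does better; minimum is 36.

36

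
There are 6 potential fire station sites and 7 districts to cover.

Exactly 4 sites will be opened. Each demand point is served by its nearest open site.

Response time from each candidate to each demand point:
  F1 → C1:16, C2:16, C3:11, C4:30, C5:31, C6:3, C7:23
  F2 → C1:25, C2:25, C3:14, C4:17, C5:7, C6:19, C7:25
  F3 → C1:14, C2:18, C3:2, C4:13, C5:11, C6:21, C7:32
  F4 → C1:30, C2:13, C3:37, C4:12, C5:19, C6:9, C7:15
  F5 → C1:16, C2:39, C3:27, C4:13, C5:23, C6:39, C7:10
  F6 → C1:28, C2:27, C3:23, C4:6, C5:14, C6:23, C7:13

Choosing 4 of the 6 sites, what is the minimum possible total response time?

61

Open {F1, F2, F3, F6}.
  C1→F3 14, C2→F1 16, C3→F3 2, C4→F6 6, C5→F2 7, C6→F1 3, C7→F6 13  ⇒ total 61.
Compare {F1, F3, F4, F6}: total 62.
Compare {F1, F3, F5, F6}: total 62.
No size-4 selection does better; minimum is 61.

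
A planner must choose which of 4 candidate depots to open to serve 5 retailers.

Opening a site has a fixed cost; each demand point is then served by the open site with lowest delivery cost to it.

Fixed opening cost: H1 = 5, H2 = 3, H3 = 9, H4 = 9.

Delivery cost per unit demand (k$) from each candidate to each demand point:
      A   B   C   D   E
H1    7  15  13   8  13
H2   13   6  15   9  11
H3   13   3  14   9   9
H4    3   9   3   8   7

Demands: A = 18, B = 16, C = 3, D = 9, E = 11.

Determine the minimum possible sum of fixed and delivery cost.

Open {H3, H4}: assign each demand point to its cheapest open site.
  A→H4 18×3=54, B→H3 16×3=48, C→H4 3×3=9, D→H4 9×8=72, E→H4 11×7=77
  delivery cost 260, fixed 18 → total 278.
Compare {H2, H3, H4}: delivery cost 260 + fixed 21 = 281.
Compare {H1, H3, H4}: delivery cost 260 + fixed 23 = 283.
Compare {H1, H2, H3, H4}: delivery cost 260 + fixed 26 = 286.
All other subsets cost ≥ 281. Minimum total cost: 278.

278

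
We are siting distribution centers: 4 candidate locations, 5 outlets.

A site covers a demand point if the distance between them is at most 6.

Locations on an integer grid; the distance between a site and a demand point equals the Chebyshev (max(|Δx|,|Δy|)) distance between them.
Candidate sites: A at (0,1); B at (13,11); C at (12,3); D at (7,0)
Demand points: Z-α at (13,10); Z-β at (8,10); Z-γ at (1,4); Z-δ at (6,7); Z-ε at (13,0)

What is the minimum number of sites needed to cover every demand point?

Coverage sets (demand points within 6 of each site):
  A: {Z-γ, Z-δ}
  B: {Z-α, Z-β}
  C: {Z-δ, Z-ε}
  D: {Z-γ, Z-ε}
No 2 sites suffice: every size-2 union leaves at least one demand point uncovered.
But {A, B, C} covers everything, so the minimum is 3.

3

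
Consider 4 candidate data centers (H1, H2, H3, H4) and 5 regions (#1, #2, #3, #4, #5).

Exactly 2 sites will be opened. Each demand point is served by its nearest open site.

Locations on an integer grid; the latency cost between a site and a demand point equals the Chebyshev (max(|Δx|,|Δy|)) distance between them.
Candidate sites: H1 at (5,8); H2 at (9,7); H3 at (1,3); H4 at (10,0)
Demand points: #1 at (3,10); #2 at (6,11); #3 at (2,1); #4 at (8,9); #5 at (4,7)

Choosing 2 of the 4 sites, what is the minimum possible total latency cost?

Open {H1, H3}.
  #1→H1 2, #2→H1 3, #3→H3 2, #4→H1 3, #5→H1 1  ⇒ total 11.
Compare {H1, H2}: total 15.
Compare {H1, H4}: total 16.
No size-2 selection does better; minimum is 11.

11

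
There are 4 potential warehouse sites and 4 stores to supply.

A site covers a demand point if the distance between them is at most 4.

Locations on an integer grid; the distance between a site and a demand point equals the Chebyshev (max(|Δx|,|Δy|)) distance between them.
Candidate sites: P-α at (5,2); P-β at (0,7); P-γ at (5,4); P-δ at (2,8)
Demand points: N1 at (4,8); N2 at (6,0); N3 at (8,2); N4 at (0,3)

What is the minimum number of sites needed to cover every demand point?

2

Coverage sets (demand points within 4 of each site):
  P-α: {N2, N3}
  P-β: {N1, N4}
  P-γ: {N1, N2, N3}
  P-δ: {N1}
No single site covers all 4 demand points.
But {P-α, P-β} covers everything, so the minimum is 2.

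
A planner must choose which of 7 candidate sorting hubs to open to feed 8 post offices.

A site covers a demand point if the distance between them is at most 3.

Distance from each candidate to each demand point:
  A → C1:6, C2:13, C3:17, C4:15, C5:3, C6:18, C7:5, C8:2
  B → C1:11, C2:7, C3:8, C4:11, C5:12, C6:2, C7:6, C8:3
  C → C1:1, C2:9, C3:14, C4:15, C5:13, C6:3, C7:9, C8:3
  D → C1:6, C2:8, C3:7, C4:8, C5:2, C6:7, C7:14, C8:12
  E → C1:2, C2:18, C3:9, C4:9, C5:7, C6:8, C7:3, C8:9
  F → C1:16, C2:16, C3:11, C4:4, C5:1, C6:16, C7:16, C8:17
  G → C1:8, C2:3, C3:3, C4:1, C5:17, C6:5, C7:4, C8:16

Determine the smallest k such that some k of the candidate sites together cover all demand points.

4

Coverage sets (demand points within 3 of each site):
  A: {C5, C8}
  B: {C6, C8}
  C: {C1, C6, C8}
  D: {C5}
  E: {C1, C7}
  F: {C5}
  G: {C2, C3, C4}
No 3 sites suffice: every size-3 union leaves at least one demand point uncovered.
But {A, B, E, G} covers everything, so the minimum is 4.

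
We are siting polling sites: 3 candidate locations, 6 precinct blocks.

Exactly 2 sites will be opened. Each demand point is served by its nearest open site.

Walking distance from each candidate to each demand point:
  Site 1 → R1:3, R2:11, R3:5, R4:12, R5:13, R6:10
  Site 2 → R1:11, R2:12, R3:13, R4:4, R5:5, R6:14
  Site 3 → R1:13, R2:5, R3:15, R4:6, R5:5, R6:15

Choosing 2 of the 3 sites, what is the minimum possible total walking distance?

34

Open {Site 1, Site 3}.
  R1→Site 1 3, R2→Site 3 5, R3→Site 1 5, R4→Site 3 6, R5→Site 3 5, R6→Site 1 10  ⇒ total 34.
Compare {Site 1, Site 2}: total 38.
Compare {Site 2, Site 3}: total 52.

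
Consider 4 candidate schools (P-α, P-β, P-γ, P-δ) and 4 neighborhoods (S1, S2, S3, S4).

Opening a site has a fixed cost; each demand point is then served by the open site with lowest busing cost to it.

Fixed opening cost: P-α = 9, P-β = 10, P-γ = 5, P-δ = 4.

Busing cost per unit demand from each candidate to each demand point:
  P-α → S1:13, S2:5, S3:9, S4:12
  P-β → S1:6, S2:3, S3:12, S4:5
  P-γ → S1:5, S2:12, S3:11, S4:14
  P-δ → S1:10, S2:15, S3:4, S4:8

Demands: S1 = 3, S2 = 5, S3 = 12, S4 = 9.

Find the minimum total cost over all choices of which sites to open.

140

Open {P-β, P-δ}: assign each demand point to its cheapest open site.
  S1→P-β 3×6=18, S2→P-β 5×3=15, S3→P-δ 12×4=48, S4→P-β 9×5=45
  busing cost 126, fixed 14 → total 140.
Compare {P-β, P-γ, P-δ}: busing cost 123 + fixed 19 = 142.
Compare {P-α, P-β, P-δ}: busing cost 126 + fixed 23 = 149.
Compare {P-α, P-β, P-γ, P-δ}: busing cost 123 + fixed 28 = 151.
All other subsets cost ≥ 142. Minimum total cost: 140.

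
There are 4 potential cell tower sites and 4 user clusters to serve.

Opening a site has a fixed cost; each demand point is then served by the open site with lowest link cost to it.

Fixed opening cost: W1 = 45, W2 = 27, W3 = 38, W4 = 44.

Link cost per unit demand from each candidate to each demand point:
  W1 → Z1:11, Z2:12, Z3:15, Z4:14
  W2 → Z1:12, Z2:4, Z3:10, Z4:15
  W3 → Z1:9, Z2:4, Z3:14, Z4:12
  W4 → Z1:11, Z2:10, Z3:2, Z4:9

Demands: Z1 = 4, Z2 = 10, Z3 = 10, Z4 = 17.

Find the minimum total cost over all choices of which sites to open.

Open {W2, W4}: assign each demand point to its cheapest open site.
  Z1→W4 4×11=44, Z2→W2 10×4=40, Z3→W4 10×2=20, Z4→W4 17×9=153
  link cost 257, fixed 71 → total 328.
Compare {W3, W4}: link cost 249 + fixed 82 = 331.
Compare {W2, W3, W4}: link cost 249 + fixed 109 = 358.
Compare {W4}: link cost 317 + fixed 44 = 361.
All other subsets cost ≥ 331. Minimum total cost: 328.

328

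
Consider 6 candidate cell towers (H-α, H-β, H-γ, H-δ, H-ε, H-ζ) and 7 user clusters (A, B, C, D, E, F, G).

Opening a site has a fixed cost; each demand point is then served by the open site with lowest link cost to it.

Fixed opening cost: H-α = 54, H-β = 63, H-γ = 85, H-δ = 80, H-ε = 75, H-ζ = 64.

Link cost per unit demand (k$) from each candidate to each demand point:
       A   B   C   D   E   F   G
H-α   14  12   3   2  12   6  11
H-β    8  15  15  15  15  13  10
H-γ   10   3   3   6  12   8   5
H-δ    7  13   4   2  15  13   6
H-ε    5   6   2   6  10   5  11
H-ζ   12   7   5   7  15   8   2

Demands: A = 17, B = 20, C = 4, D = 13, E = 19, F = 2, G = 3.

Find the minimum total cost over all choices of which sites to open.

Open {H-ε}: assign each demand point to its cheapest open site.
  A→H-ε 17×5=85, B→H-ε 20×6=120, C→H-ε 4×2=8, D→H-ε 13×6=78, E→H-ε 19×10=190, F→H-ε 2×5=10, G→H-ε 3×11=33
  link cost 524, fixed 75 → total 599.
Compare {H-α, H-ε}: link cost 472 + fixed 129 = 601.
Compare {H-γ, H-ε}: link cost 446 + fixed 160 = 606.
Compare {H-α, H-γ, H-ε}: link cost 394 + fixed 214 = 608.
All other subsets cost ≥ 601. Minimum total cost: 599.

599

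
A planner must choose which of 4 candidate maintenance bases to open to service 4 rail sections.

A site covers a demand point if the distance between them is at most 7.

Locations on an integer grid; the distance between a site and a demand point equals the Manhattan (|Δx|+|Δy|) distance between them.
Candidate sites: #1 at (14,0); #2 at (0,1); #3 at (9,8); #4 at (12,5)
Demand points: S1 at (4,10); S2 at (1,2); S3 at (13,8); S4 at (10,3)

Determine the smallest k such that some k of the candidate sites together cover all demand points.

Coverage sets (demand points within 7 of each site):
  #1: {S4}
  #2: {S2}
  #3: {S1, S3, S4}
  #4: {S3, S4}
No single site covers all 4 demand points.
But {#2, #3} covers everything, so the minimum is 2.

2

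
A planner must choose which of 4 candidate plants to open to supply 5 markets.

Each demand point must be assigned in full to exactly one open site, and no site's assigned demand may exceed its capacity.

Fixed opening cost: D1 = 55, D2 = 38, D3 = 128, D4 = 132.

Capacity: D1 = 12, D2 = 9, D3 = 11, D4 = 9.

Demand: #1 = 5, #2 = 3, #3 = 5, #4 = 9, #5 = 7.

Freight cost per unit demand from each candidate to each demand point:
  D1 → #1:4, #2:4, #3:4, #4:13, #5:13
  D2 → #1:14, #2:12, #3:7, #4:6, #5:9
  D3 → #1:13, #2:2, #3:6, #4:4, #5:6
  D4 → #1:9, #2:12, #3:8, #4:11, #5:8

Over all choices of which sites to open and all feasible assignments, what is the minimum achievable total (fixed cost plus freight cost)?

Open {D1, D2, D3}; cheapest assignment that respects the capacities:
  D1 (cap 12, load 10): #1, #3 — cost 5×4 + 5×4 = 40
  D2 (cap 9, load 9): #4 — cost 9×6 = 54
  D3 (cap 11, load 10): #2, #5 — cost 3×2 + 7×6 = 48
  Shipping 142, fixed 221 → total 363.
  Any other capacity-feasible assignment to {D1, D2, D3} ships for at least 142.
Compare {D1, D2, D4}: its best feasible assignment gives total 466.
Compare {D1, D2, D3, D4}: its best feasible assignment gives total 495.
Every other set of open sites that can feasibly serve all demand totals ≥ 466 even under its best assignment. Minimum: 363.

363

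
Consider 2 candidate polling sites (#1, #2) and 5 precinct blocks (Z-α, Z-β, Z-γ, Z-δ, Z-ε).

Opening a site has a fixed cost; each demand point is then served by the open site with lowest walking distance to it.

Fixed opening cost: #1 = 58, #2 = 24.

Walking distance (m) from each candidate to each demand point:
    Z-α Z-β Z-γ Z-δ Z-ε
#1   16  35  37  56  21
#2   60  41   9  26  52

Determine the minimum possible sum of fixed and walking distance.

Open {#1, #2}: assign each demand point to its cheapest open site.
  Z-α→#1 16, Z-β→#1 35, Z-γ→#2 9, Z-δ→#2 26, Z-ε→#1 21
  walking distance 107, fixed 82 → total 189.
Compare {#2}: walking distance 188 + fixed 24 = 212.
Compare {#1}: walking distance 165 + fixed 58 = 223.

189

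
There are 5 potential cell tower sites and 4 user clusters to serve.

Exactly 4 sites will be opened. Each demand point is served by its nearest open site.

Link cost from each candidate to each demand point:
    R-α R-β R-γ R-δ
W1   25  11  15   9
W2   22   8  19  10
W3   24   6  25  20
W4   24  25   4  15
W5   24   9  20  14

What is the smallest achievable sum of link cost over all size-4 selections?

Open {W1, W2, W3, W4}.
  R-α→W2 22, R-β→W3 6, R-γ→W4 4, R-δ→W1 9  ⇒ total 41.
Compare {W2, W3, W4, W5}: total 42.
Compare {W1, W2, W4, W5}: total 43.
No size-4 selection does better; minimum is 41.

41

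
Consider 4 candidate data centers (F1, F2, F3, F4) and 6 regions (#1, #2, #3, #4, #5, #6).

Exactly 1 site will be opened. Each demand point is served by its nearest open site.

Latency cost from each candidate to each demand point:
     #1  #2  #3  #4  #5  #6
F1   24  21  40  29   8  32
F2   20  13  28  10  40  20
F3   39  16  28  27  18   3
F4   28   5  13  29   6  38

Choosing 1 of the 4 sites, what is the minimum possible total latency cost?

119

Open {F4}.
  #1→F4 28, #2→F4 5, #3→F4 13, #4→F4 29, #5→F4 6, #6→F4 38  ⇒ total 119.
Compare {F2}: total 131.
Compare {F3}: total 131.
No size-1 selection does better; minimum is 119.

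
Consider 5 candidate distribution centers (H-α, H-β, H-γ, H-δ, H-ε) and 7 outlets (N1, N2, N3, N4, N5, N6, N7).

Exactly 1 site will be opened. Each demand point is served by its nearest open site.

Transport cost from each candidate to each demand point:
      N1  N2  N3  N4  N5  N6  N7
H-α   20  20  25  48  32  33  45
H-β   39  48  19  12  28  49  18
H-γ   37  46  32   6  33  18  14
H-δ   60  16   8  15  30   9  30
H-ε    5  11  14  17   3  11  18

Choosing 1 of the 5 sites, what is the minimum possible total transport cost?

79

Open {H-ε}.
  N1→H-ε 5, N2→H-ε 11, N3→H-ε 14, N4→H-ε 17, N5→H-ε 3, N6→H-ε 11, N7→H-ε 18  ⇒ total 79.
Compare {H-δ}: total 168.
Compare {H-γ}: total 186.
No size-1 selection does better; minimum is 79.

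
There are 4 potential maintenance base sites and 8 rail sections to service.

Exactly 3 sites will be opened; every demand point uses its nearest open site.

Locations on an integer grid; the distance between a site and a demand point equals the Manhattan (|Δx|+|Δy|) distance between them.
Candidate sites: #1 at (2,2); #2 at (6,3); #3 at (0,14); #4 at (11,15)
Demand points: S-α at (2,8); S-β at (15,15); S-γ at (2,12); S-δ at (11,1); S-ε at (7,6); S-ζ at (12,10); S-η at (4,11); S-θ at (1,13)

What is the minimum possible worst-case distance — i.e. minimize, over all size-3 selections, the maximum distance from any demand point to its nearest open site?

8

Open {#2, #3, #4}.
  Farthest demand point is S-α at distance 8 (to #3); all others are ≤ 8.
With {#1, #3, #4} the worst case is 10.
With {#1, #2, #4} the worst case is 12.
No size-3 selection achieves below 8.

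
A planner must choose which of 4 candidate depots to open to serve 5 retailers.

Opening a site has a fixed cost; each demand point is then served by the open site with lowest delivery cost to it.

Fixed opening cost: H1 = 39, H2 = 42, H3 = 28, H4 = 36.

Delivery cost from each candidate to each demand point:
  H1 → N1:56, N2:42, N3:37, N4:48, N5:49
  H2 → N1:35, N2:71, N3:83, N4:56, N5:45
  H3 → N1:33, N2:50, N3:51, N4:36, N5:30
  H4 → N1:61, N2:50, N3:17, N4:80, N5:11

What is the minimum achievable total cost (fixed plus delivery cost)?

211

Open {H3, H4}: assign each demand point to its cheapest open site.
  N1→H3 33, N2→H3 50, N3→H4 17, N4→H3 36, N5→H4 11
  delivery cost 147, fixed 64 → total 211.
Compare {H3}: delivery cost 200 + fixed 28 = 228.
Compare {H1, H3, H4}: delivery cost 139 + fixed 103 = 242.
Compare {H1, H3}: delivery cost 178 + fixed 67 = 245.
All other subsets cost ≥ 228. Minimum total cost: 211.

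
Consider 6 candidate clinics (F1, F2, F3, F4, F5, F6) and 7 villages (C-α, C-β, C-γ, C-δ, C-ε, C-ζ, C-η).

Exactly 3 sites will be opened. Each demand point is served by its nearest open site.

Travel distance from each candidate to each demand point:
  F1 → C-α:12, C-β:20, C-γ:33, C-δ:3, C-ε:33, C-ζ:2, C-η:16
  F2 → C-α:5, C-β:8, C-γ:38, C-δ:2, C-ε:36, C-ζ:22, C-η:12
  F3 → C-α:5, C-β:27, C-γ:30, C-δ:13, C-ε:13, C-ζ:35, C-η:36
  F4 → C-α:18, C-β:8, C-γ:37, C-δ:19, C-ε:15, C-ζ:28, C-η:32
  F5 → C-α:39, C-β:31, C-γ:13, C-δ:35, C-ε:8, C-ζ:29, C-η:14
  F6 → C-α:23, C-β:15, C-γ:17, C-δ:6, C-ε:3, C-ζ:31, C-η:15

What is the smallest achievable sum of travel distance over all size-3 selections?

Open {F1, F2, F6}.
  C-α→F2 5, C-β→F2 8, C-γ→F6 17, C-δ→F2 2, C-ε→F6 3, C-ζ→F1 2, C-η→F2 12  ⇒ total 49.
Compare {F1, F2, F5}: total 50.
Compare {F1, F3, F6}: total 60.
No size-3 selection does better; minimum is 49.

49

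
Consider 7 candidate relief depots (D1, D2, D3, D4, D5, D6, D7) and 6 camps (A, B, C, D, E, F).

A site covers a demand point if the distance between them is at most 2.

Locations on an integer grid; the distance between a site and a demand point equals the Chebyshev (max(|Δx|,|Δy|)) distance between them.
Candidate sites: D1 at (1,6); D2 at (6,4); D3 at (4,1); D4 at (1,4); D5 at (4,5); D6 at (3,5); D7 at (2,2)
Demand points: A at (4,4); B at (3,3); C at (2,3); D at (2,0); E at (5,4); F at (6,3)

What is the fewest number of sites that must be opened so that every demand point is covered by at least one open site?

2

Coverage sets (demand points within 2 of each site):
  D1: {}
  D2: {A, E, F}
  D3: {B, C, D, F}
  D4: {B, C}
  D5: {A, B, C, E, F}
  D6: {A, B, C, E}
  D7: {A, B, C, D}
No single site covers all 6 demand points.
But {D2, D3} covers everything, so the minimum is 2.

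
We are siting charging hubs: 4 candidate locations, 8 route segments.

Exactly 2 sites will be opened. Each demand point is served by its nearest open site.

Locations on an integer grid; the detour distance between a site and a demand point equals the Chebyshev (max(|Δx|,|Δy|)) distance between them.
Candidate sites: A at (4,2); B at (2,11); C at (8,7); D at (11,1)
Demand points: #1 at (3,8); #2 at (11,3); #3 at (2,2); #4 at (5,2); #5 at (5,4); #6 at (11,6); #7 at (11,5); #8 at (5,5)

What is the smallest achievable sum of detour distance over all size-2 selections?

23

Open {A, C}.
  #1→C 5, #2→C 4, #3→A 2, #4→A 1, #5→A 2, #6→C 3, #7→C 3, #8→A 3  ⇒ total 23.
Compare {A, D}: total 25.
Compare {B, C}: total 30.
No size-2 selection does better; minimum is 23.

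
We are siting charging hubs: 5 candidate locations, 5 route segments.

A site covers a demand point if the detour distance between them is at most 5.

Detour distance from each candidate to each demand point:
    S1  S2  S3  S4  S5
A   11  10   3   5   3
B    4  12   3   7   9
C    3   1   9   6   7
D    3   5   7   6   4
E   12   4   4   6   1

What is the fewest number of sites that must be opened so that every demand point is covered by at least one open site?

2

Coverage sets (demand points within 5 of each site):
  A: {S3, S4, S5}
  B: {S1, S3}
  C: {S1, S2}
  D: {S1, S2, S5}
  E: {S2, S3, S5}
No single site covers all 5 demand points.
But {A, C} covers everything, so the minimum is 2.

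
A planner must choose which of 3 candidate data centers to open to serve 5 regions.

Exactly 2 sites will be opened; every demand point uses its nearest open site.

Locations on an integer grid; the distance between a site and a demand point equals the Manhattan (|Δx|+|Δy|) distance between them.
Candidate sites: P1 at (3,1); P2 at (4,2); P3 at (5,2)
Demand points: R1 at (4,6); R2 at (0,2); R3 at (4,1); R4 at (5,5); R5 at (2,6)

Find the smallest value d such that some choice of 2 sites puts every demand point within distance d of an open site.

Open {P1, P2}.
  Farthest demand point is R5 at distance 6 (to P1); all others are ≤ 6.
With {P1, P3} the worst case is 6.
With {P2, P3} the worst case is 6.
No size-2 selection achieves below 6.

6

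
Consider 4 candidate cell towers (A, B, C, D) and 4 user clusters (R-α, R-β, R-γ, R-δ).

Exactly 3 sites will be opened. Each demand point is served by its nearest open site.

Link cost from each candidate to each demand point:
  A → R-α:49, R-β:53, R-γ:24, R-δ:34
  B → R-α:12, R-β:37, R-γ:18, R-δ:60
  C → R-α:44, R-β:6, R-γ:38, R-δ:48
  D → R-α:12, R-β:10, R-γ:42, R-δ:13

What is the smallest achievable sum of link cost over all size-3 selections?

Open {B, C, D}.
  R-α→B 12, R-β→C 6, R-γ→B 18, R-δ→D 13  ⇒ total 49.
Compare {A, B, D}: total 53.
Compare {A, C, D}: total 55.
No size-3 selection does better; minimum is 49.

49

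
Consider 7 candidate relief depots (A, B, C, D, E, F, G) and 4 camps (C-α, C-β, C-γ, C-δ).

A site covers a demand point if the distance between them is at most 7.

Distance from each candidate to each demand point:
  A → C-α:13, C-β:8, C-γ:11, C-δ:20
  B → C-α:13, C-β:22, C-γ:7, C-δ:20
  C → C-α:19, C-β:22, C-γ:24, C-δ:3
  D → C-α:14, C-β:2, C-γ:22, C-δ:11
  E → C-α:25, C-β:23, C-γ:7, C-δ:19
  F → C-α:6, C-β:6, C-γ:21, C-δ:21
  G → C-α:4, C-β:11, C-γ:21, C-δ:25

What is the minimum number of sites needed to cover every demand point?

Coverage sets (demand points within 7 of each site):
  A: {}
  B: {C-γ}
  C: {C-δ}
  D: {C-β}
  E: {C-γ}
  F: {C-α, C-β}
  G: {C-α}
No 2 sites suffice: every size-2 union leaves at least one demand point uncovered.
But {B, C, F} covers everything, so the minimum is 3.

3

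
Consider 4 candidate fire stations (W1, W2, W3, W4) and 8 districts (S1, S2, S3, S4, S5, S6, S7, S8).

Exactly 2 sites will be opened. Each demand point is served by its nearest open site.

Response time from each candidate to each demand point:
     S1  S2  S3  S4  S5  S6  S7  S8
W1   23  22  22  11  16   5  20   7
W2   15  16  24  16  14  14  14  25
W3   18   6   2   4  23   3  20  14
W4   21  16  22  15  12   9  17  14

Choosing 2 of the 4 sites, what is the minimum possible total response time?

72

Open {W2, W3}.
  S1→W2 15, S2→W3 6, S3→W3 2, S4→W3 4, S5→W2 14, S6→W3 3, S7→W2 14, S8→W3 14  ⇒ total 72.
Compare {W1, W3}: total 76.
Compare {W3, W4}: total 76.
No size-2 selection does better; minimum is 72.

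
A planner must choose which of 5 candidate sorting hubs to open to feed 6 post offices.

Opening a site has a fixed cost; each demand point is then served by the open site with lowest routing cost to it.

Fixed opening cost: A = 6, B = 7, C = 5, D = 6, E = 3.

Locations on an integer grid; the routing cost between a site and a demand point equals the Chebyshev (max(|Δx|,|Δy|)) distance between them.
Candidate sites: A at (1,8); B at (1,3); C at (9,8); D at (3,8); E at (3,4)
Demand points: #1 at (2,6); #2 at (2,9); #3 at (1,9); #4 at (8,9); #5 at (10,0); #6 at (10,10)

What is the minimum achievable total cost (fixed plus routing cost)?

Open {A, C}: assign each demand point to its cheapest open site.
  #1→A 2, #2→A 1, #3→A 1, #4→C 1, #5→C 8, #6→C 2
  routing cost 15, fixed 11 → total 26.
Compare {C, D}: routing cost 16 + fixed 11 = 27.
Compare {A, C, E}: routing cost 14 + fixed 14 = 28.
Compare {C, D, E}: routing cost 15 + fixed 14 = 29.
All other subsets cost ≥ 27. Minimum total cost: 26.

26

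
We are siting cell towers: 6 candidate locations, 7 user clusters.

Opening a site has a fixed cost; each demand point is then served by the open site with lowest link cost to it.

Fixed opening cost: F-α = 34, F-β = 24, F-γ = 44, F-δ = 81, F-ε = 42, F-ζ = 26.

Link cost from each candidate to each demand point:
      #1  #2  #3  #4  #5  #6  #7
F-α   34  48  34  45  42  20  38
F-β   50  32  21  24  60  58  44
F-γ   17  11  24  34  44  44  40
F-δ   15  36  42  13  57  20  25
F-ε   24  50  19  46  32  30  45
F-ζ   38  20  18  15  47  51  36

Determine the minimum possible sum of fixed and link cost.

Open {F-ε, F-ζ}: assign each demand point to its cheapest open site.
  #1→F-ε 24, #2→F-ζ 20, #3→F-ζ 18, #4→F-ζ 15, #5→F-ε 32, #6→F-ε 30, #7→F-ζ 36
  link cost 175, fixed 68 → total 243.
Compare {F-α, F-ζ}: link cost 185 + fixed 60 = 245.
Compare {F-ζ}: link cost 225 + fixed 26 = 251.
Compare {F-γ, F-ζ}: link cost 185 + fixed 70 = 255.
All other subsets cost ≥ 245. Minimum total cost: 243.

243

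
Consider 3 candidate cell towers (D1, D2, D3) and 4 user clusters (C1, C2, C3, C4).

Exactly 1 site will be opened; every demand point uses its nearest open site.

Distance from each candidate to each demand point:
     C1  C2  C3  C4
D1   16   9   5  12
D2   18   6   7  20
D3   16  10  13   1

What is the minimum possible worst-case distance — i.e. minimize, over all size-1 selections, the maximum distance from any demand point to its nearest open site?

16

Open {D1}.
  Farthest demand point is C1 at distance 16 (to D1); all others are ≤ 16.
With {D3} the worst case is 16.
With {D2} the worst case is 20.
No size-1 selection achieves below 16.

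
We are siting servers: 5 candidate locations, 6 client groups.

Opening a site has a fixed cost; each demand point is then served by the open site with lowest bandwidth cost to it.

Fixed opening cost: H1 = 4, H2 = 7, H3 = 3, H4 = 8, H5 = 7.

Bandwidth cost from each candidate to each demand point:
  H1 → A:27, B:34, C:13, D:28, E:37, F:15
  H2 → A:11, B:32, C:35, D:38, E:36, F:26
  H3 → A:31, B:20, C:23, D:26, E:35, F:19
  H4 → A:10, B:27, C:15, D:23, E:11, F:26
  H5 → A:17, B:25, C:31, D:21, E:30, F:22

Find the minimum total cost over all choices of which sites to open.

Open {H1, H3, H4}: assign each demand point to its cheapest open site.
  A→H4 10, B→H3 20, C→H1 13, D→H4 23, E→H4 11, F→H1 15
  bandwidth cost 92, fixed 15 → total 107.
Compare {H3, H4}: bandwidth cost 98 + fixed 11 = 109.
Compare {H1, H4}: bandwidth cost 99 + fixed 12 = 111.
Compare {H1, H3, H4, H5}: bandwidth cost 90 + fixed 22 = 112.
All other subsets cost ≥ 109. Minimum total cost: 107.

107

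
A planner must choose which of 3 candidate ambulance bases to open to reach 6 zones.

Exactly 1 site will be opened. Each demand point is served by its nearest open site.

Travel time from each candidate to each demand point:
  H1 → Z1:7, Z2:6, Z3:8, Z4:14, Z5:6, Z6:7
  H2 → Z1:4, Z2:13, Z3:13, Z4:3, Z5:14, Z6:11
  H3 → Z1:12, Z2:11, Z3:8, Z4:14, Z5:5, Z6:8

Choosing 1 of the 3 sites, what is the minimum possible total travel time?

48

Open {H1}.
  Z1→H1 7, Z2→H1 6, Z3→H1 8, Z4→H1 14, Z5→H1 6, Z6→H1 7  ⇒ total 48.
Compare {H2}: total 58.
Compare {H3}: total 58.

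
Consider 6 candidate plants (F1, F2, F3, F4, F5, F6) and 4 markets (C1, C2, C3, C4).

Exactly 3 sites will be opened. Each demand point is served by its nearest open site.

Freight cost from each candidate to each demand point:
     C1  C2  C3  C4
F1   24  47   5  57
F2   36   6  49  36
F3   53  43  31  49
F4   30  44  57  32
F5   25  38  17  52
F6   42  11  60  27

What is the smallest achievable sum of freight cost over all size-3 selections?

62

Open {F1, F2, F6}.
  C1→F1 24, C2→F2 6, C3→F1 5, C4→F6 27  ⇒ total 62.
Compare {F1, F2, F4}: total 67.
Compare {F1, F3, F6}: total 67.
No size-3 selection does better; minimum is 62.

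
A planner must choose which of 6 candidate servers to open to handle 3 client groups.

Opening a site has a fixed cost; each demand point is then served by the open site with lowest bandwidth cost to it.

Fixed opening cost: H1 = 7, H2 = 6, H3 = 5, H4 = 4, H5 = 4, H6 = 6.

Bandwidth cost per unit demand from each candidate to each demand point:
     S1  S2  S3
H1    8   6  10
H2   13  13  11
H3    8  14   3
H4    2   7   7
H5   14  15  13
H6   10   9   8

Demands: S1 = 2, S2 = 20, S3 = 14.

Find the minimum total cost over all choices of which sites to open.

182

Open {H1, H3, H4}: assign each demand point to its cheapest open site.
  S1→H4 2×2=4, S2→H1 20×6=120, S3→H3 14×3=42
  bandwidth cost 166, fixed 16 → total 182.
Compare {H1, H3, H4, H5}: bandwidth cost 166 + fixed 20 = 186.
Compare {H1, H2, H3, H4}: bandwidth cost 166 + fixed 22 = 188.
Compare {H1, H3, H4, H6}: bandwidth cost 166 + fixed 22 = 188.
All other subsets cost ≥ 186. Minimum total cost: 182.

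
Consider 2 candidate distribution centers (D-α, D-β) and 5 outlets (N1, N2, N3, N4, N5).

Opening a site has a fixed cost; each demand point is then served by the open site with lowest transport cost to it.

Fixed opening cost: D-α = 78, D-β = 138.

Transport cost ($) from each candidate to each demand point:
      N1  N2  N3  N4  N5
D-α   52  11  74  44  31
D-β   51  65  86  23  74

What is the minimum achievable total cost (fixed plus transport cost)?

290

Open {D-α}: assign each demand point to its cheapest open site.
  N1→D-α 52, N2→D-α 11, N3→D-α 74, N4→D-α 44, N5→D-α 31
  transport cost 212, fixed 78 → total 290.
Compare {D-α, D-β}: transport cost 190 + fixed 216 = 406.
Compare {D-β}: transport cost 299 + fixed 138 = 437.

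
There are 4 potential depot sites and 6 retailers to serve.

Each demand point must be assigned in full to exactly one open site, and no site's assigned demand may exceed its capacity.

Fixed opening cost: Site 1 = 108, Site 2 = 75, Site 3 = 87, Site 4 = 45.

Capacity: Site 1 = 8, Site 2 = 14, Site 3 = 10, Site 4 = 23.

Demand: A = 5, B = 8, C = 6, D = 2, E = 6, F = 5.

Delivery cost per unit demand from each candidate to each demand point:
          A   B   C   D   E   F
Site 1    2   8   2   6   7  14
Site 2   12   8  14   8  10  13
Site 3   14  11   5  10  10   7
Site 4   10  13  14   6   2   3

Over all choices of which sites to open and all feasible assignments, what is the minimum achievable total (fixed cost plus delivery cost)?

Open {Site 2, Site 4}; cheapest assignment that respects the capacities:
  Site 2 (cap 14, load 14): B, C — cost 8×8 + 6×14 = 148
  Site 4 (cap 23, load 18): A, D, E, F — cost 5×10 + 2×6 + 6×2 + 5×3 = 89
  Shipping 237, fixed 120 → total 357.
  Any other capacity-feasible assignment to {Site 2, Site 4} ships for at least 237.
Compare {Site 2, Site 3, Site 4}: its best feasible assignment gives total 390.
Compare {Site 1, Site 2, Site 4}: its best feasible assignment gives total 393.
Every other set of open sites that can feasibly serve all demand totals ≥ 390 even under its best assignment. Minimum: 357.

357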